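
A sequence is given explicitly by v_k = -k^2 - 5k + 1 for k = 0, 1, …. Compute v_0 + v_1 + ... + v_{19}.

-3400

Over k = 0..19: Σk = 190, Σk² = 2470.
Total = (-1)·2470 + (-5)·190 + (1)·20 = -3400.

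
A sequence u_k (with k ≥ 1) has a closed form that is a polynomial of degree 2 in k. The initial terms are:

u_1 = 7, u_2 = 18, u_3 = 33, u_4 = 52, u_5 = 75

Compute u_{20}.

900

1st diffs: 11, 15, 19, 23.
2nd diffs: 4, 4, 4 (constant).
Newton forward-difference form: u_k = 7 + 11·C(k-1,1) + 4·C(k-1,2).
At k = 20: k-1 = 19, so u_{20} = 7 + 209 + 684 = 900.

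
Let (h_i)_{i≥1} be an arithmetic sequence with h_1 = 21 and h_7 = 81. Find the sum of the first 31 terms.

5301

Common difference d = (81 - 21) / (7 - 1) = 10.
h_i = 21 + (i - 1)·10.
h_{31} = 321; S = 31·(21 + 321)/2 = 5301.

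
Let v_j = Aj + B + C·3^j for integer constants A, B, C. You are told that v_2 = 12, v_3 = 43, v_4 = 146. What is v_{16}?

At j = 2, 3, 4: 2A + B + 9C = 12; 3A + B + 27C = 43; 4A + B + 81C = 146.
Subtracting the first from the second: A + 18C = 31.
Subtracting the second from the third: A + 54C = 103.
Solving: C = 2, A = -5, then B = 4.
Therefore v_{16} = -80 + 4 + 2·43046721 = 86093366.

86093366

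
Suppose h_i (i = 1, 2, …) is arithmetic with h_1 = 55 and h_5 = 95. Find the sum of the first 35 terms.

7875

Common difference d = (95 - 55) / (5 - 1) = 10.
h_i = 55 + (i - 1)·10.
h_{35} = 395; S = 35·(55 + 395)/2 = 7875.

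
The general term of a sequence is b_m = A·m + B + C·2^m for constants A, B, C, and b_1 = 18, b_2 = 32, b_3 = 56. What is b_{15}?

163904

The three given values yield: A + B + 2C = 18; 2A + B + 4C = 32; 3A + B + 8C = 56.
Subtracting the first from the second: A + 2C = 14.
Subtracting the second from the third: A + 4C = 24.
Solving: C = 5, A = 4, then B = 4.
Hence b_{15} = 4·15 + 4 + 5·32768 = 163904.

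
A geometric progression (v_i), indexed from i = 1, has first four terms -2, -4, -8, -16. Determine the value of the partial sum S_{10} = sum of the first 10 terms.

-2046

Common ratio r = 2.
v_i = (-2)·2^(i-1).
S = (-2)·(2^10 - 1)/(2 - 1) = (-2)·(1024 - 1)/(1) = -2046.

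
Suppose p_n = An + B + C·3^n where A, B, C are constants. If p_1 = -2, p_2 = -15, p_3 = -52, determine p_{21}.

The three given values yield: A + B + 3C = -2; 2A + B + 9C = -15; 3A + B + 27C = -52.
Subtracting the first from the second: A + 6C = -13.
Subtracting the second from the third: A + 18C = -37.
Solving: C = -2, A = -1, then B = 5.
Hence p_{21} = -1·21 + 5 + (-2)·10460353203 = -20920706422.

-20920706422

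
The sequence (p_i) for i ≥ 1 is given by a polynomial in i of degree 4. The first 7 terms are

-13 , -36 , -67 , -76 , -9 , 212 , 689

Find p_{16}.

1st diffs: -23, -31, -9, 67, 221, 477.
2nd diffs: -8, 22, 76, 154, 256.
3rd diffs: 30, 54, 78, 102.
4th diffs: 24, 24, 24 (constant).
Newton forward-difference form: p_i = -13 + (-23)·C(i-1,1) + (-8)·C(i-1,2) + 30·C(i-1,3) + 24·C(i-1,4).
At i = 16: i-1 = 15, so p_{16} = -13 - 345 - 840 + 13650 + 32760 = 45212.

45212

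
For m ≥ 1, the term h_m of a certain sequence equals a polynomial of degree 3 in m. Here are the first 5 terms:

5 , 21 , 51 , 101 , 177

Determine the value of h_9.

861

1st diffs: 16, 30, 50, 76.
2nd diffs: 14, 20, 26.
3rd diffs: 6, 6 (constant).
Newton forward-difference form: h_m = 5 + 16·C(m-1,1) + 14·C(m-1,2) + 6·C(m-1,3).
At m = 9: m-1 = 8, so h_9 = 5 + 128 + 392 + 336 = 861.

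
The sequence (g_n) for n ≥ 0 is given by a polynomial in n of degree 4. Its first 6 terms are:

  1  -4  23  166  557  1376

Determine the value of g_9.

14212

1st diffs: -5, 27, 143, 391, 819.
2nd diffs: 32, 116, 248, 428.
3rd diffs: 84, 132, 180.
4th diffs: 48, 48 (constant).
Newton forward-difference form: g_n = 1 + (-5)·C(n,1) + 32·C(n,2) + 84·C(n,3) + 48·C(n,4).
At n = 9: n = 9, so g_9 = 1 - 45 + 1152 + 7056 + 6048 = 14212.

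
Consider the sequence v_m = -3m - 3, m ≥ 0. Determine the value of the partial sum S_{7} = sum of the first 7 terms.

Over m = 0..6: Σm = 21.
Total = (-3)·21 + (-3)·7 = -84.

-84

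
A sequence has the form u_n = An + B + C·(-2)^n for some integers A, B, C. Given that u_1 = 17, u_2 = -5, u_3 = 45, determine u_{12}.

Write the equations: A + B - 2C = 17; 2A + B + 4C = -5; 3A + B - 8C = 45.
Subtracting the first from the second: A + 6C = -22.
Subtracting the second from the third: A - 12C = 50.
Solving: C = -4, A = 2, then B = 7.
Therefore u_{12} = 24 + 7 + (-4)·4096 = -16353.

-16353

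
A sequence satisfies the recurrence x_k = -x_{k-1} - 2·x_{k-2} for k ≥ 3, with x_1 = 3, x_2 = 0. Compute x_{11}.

Applying the relation repeatedly:
x_3 = -6, x_4 = 6, x_5 = 6, x_6 = -18, x_7 = 6, x_8 = 30, x_9 = -42, x_{10} = -18, x_{11} = 102.

102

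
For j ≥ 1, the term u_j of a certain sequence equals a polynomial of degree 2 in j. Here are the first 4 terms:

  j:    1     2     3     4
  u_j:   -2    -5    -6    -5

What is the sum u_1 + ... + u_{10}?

85

1st diffs: -3, -1, 1.
2nd diffs: 2, 2 (constant).
Newton forward-difference form: u_j = -2 + (-3)·C(j-1,1) + 2·C(j-1,2).
Continuing: …, -2, 3, 10, 19, …, u_{10} = 43.
Summing j = 1..10 (10 terms) gives 85.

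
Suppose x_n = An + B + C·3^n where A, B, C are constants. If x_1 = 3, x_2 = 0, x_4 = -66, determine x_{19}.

At n = 1, 2, 4: A + B + 3C = 3; 2A + B + 9C = 0; 4A + B + 81C = -66.
Subtracting the first from the second: A + 6C = -3.
Subtracting the second from the third: 2A + 72C = -66.
Solving: C = -1, A = 3, then B = 3.
Therefore x_{19} = 57 + 3 + (-1)·1162261467 = -1162261407.

-1162261407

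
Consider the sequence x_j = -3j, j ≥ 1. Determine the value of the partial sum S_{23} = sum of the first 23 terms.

-828

Over j = 1..23: Σj = 276.
Total = (-3)·276 = -828.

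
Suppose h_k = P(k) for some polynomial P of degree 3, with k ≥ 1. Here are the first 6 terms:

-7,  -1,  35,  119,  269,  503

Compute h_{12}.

1st diffs: 6, 36, 84, 150, 234.
2nd diffs: 30, 48, 66, 84.
3rd diffs: 18, 18, 18 (constant).
So h_k = 3k^3 - 3k^2 - 6k - 1.
Evaluating at k = 12 gives h_{12} = 4679.

4679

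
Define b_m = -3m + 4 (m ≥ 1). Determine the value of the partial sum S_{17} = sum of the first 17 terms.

-391

Over m = 1..17: Σm = 153.
Total = (-3)·153 + (4)·17 = -391.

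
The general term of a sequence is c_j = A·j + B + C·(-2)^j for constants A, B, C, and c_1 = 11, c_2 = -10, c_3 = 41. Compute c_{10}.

-4066

At j = 1, 2, 3: A + B - 2C = 11; 2A + B + 4C = -10; 3A + B - 8C = 41.
Subtracting the first from the second: A + 6C = -21.
Subtracting the second from the third: A - 12C = 51.
Solving: C = -4, A = 3, then B = 0.
Hence c_{10} = 3·10 + 0 + (-4)·1024 = -4066.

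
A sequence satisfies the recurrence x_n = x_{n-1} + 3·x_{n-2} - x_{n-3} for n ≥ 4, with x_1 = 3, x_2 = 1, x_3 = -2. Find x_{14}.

-7653

Step forward from the initial values:
x_4 = -2;  x_5 = -9;  x_6 = -13;  …;  x_{11} = -774;  x_{12} = -1610;  x_{13} = -3597;  x_{14} = -7653.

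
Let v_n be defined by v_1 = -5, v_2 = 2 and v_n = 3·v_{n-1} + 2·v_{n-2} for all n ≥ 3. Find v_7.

-400

Step forward from the initial values:
v_3 = -4, v_4 = -8, v_5 = -32, v_6 = -112, v_7 = -400.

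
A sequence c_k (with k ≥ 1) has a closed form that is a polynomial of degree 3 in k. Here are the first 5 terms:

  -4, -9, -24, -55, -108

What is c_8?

-459

1st diffs: -5, -15, -31, -53.
2nd diffs: -10, -16, -22.
3rd diffs: -6, -6 (constant).
Newton forward-difference form: c_k = -4 + (-5)·C(k-1,1) + (-10)·C(k-1,2) + (-6)·C(k-1,3).
At k = 8: k-1 = 7, so c_8 = -4 - 35 - 210 - 210 = -459.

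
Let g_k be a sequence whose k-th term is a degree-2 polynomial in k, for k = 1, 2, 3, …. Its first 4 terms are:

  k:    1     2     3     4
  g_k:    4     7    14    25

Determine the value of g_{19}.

670

1st diffs: 3, 7, 11.
2nd diffs: 4, 4 (constant).
So g_k = 2k^2 - 3k + 5.
Evaluating at k = 19 gives g_{19} = 670.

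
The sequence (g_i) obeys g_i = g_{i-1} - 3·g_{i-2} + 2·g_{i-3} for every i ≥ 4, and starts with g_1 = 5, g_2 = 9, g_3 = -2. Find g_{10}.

Compute successive terms:
g_4 = -19;  g_5 = 5;  g_6 = 58;  g_7 = 5;  g_8 = -159;  g_9 = -58;  g_{10} = 429.

429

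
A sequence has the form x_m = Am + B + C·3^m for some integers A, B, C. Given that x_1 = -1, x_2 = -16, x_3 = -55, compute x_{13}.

Write the equations: A + B + 3C = -1; 2A + B + 9C = -16; 3A + B + 27C = -55.
Subtracting the first from the second: A + 6C = -15.
Subtracting the second from the third: A + 18C = -39.
Solving: C = -2, A = -3, then B = 8.
Therefore x_{13} = -39 + 8 + (-2)·1594323 = -3188677.

-3188677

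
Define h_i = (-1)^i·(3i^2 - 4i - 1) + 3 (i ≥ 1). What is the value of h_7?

-115

(-1)^7 = -1; 3i^2 - 4i - 1 at i=7 is 118; so h_7 = -115.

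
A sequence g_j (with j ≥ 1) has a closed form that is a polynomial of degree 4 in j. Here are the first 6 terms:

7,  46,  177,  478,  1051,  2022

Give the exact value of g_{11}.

1st diffs: 39, 131, 301, 573, 971.
2nd diffs: 92, 170, 272, 398.
3rd diffs: 78, 102, 126.
4th diffs: 24, 24 (constant).
So g_j = j^4 + 3j^3 + 3j^2 - 6j + 6.
Evaluating at j = 11 gives g_{11} = 18937.

18937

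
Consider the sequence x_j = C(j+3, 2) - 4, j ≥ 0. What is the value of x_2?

C(5, 2) = 10, so x_2 = 6.

6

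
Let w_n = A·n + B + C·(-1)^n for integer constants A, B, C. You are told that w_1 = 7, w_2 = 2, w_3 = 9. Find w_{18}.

18

The three given values yield: A + B - C = 7; 2A + B + C = 2; 3A + B - C = 9.
Subtracting the first from the second: A + 2C = -5.
Subtracting the second from the third: A - 2C = 7.
Solving: C = -3, A = 1, then B = 3.
So w_n = 1·n + 3 + (-3)·(-1)^n; at n=18 this is 18.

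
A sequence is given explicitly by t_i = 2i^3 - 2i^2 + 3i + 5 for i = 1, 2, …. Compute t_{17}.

9304

t_{17} = 2·17^3 - 2·17^2 + 3·17 + 5 = 9304.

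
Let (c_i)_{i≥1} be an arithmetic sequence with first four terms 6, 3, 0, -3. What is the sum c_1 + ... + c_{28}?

-966

Common difference d = -3.
c_i = 6 + (i - 1)·(-3).
c_{28} = -75; S = 28·(6 + (-75))/2 = -966.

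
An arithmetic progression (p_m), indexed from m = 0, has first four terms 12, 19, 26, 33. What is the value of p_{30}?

222

Common difference d = 7.
p_m = 12 + (m - 0)·7.
p_{30} = 12 + 30·7 = 222.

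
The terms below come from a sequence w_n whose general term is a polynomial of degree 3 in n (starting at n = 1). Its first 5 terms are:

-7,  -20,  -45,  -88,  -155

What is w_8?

1st diffs: -13, -25, -43, -67.
2nd diffs: -12, -18, -24.
3rd diffs: -6, -6 (constant).
Newton forward-difference form: w_n = -7 + (-13)·C(n-1,1) + (-12)·C(n-1,2) + (-6)·C(n-1,3).
At n = 8: n-1 = 7, so w_8 = -7 - 91 - 252 - 210 = -560.

-560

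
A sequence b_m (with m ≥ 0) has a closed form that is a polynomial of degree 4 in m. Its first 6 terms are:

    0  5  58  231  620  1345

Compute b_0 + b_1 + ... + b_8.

16308

1st diffs: 5, 53, 173, 389, 725.
2nd diffs: 48, 120, 216, 336.
3rd diffs: 72, 96, 120.
4th diffs: 24, 24 (constant).
Newton forward-difference form: b_m = 5·C(m,1) + 48·C(m,2) + 72·C(m,3) + 24·C(m,4).
Continuing: 2550, 4403, 7096.
Summing m = 0..8 (9 terms) gives 16308.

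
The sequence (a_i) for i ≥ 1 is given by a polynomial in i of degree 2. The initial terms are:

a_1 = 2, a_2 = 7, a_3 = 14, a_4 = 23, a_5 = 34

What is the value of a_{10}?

119

1st diffs: 5, 7, 9, 11.
2nd diffs: 2, 2, 2 (constant).
Newton forward-difference form: a_i = 2 + 5·C(i-1,1) + 2·C(i-1,2).
At i = 10: i-1 = 9, so a_{10} = 2 + 45 + 72 = 119.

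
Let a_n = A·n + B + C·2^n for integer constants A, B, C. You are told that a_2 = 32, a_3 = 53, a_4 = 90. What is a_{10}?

Write the equations: 2A + B + 4C = 32; 3A + B + 8C = 53; 4A + B + 16C = 90.
Subtracting the first from the second: A + 4C = 21.
Subtracting the second from the third: A + 8C = 37.
Solving: C = 4, A = 5, then B = 6.
So a_n = 5·n + 6 + 4·2^n; at n=10 this is 4152.

4152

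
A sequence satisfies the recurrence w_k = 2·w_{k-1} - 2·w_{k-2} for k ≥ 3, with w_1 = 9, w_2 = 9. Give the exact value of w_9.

144

w_3 = 0; w_4 = -18; w_5 = -36; w_6 = -36; w_7 = 0; w_8 = 72; w_9 = 144.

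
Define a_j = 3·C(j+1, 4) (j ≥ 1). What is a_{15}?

5460

C(16, 4) = 1820, so a_{15} = 5460.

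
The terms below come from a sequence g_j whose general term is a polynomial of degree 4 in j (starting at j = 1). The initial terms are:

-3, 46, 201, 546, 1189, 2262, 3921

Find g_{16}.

1st diffs: 49, 155, 345, 643, 1073, 1659.
2nd diffs: 106, 190, 298, 430, 586.
3rd diffs: 84, 108, 132, 156.
4th diffs: 24, 24, 24 (constant).
Newton forward-difference form: g_j = -3 + 49·C(j-1,1) + 106·C(j-1,2) + 84·C(j-1,3) + 24·C(j-1,4).
At j = 16: j-1 = 15, so g_{16} = -3 + 735 + 11130 + 38220 + 32760 = 82842.

82842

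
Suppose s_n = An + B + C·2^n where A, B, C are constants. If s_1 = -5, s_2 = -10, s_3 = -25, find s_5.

-135

Write the equations: A + B + 2C = -5; 2A + B + 4C = -10; 3A + B + 8C = -25.
Subtracting the first from the second: A + 2C = -5.
Subtracting the second from the third: A + 4C = -15.
Solving: C = -5, A = 5, then B = 0.
So s_n = 5·n + 0 + (-5)·2^n; at n=5 this is -135.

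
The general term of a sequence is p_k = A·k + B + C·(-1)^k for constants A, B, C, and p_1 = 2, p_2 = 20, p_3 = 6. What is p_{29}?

58

Write the equations: A + B - C = 2; 2A + B + C = 20; 3A + B - C = 6.
Subtracting the first from the second: A + 2C = 18.
Subtracting the second from the third: A - 2C = -14.
Solving: C = 8, A = 2, then B = 8.
So p_k = 2·k + 8 + 8·(-1)^k; at k=29 this is 58.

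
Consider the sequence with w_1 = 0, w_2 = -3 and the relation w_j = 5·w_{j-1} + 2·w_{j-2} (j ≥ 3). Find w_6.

Compute successive terms:
w_3 = -15  w_4 = -81  w_5 = -435  w_6 = -2337.

-2337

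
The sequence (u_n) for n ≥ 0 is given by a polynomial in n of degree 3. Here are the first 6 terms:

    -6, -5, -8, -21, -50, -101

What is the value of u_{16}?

-3830

1st diffs: 1, -3, -13, -29, -51.
2nd diffs: -4, -10, -16, -22.
3rd diffs: -6, -6, -6 (constant).
Newton forward-difference form: u_n = -6 + 1·C(n,1) + (-4)·C(n,2) + (-6)·C(n,3).
At n = 16: n = 16, so u_{16} = -6 + 16 - 480 - 3360 = -3830.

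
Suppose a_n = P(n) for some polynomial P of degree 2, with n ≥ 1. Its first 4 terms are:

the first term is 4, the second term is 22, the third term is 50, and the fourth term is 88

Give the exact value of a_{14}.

1018

1st diffs: 18, 28, 38.
2nd diffs: 10, 10 (constant).
Newton forward-difference form: a_n = 4 + 18·C(n-1,1) + 10·C(n-1,2).
At n = 14: n-1 = 13, so a_{14} = 4 + 234 + 780 = 1018.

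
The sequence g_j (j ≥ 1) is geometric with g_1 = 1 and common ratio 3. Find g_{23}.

31381059609

g_j = 1·3^(j-1).
g_{23} = 1·3^22 = 31381059609.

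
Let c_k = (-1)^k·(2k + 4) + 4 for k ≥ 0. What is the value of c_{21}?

-42

(-1)^21 = -1; 2k + 4 at k=21 is 46; so c_{21} = -42.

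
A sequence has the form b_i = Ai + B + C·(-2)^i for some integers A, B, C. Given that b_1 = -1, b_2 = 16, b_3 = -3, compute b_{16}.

131150

At i = 1, 2, 3: A + B - 2C = -1; 2A + B + 4C = 16; 3A + B - 8C = -3.
Subtracting the first from the second: A + 6C = 17.
Subtracting the second from the third: A - 12C = -19.
Solving: C = 2, A = 5, then B = -2.
Therefore b_{16} = 80 + (-2) + 2·65536 = 131150.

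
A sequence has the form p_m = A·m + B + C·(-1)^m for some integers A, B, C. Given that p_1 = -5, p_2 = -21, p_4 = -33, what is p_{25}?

Plug in m = 1, 2, 4: A + B - C = -5; 2A + B + C = -21; 4A + B + C = -33.
Subtracting the first from the second: A + 2C = -16.
Subtracting the second from the third: 2A = -12.
Solving: C = -5, A = -6, then B = -4.
Hence p_{25} = -6·25 + (-4) + (-5)·(-1) = -149.

-149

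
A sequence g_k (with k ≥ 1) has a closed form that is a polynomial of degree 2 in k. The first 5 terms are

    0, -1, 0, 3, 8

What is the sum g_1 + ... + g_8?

1st diffs: -1, 1, 3, 5.
2nd diffs: 2, 2, 2 (constant).
So g_k = k^2 - 4k + 3.
Continuing: 15, 24, 35.
Summing k = 1..8 (8 terms) gives 84.

84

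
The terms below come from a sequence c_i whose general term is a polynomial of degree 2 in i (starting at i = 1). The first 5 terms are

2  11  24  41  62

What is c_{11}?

272

1st diffs: 9, 13, 17, 21.
2nd diffs: 4, 4, 4 (constant).
So c_i = 2i^2 + 3i - 3.
Evaluating at i = 11 gives c_{11} = 272.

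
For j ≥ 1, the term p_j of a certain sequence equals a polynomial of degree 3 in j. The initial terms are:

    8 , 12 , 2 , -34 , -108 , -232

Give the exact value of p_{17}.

-8328

1st diffs: 4, -10, -36, -74, -124.
2nd diffs: -14, -26, -38, -50.
3rd diffs: -12, -12, -12 (constant).
So p_j = -2j^3 + 5j^2 + 3j + 2.
Evaluating at j = 17 gives p_{17} = -8328.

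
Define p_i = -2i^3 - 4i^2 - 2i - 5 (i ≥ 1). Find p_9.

p_9 = -2·9^3 - 4·9^2 - 2·9 - 5 = -1805.

-1805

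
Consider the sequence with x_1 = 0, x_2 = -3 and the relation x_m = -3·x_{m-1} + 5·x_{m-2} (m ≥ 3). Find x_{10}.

Applying the relation repeatedly:
x_3 = 9;  x_4 = -42;  x_5 = 171;  x_6 = -723;  x_7 = 3024;  x_8 = -12687;  x_9 = 53181;  x_{10} = -222978.

-222978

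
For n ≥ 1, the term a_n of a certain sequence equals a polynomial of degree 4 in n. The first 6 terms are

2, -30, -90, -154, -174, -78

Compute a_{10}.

1st diffs: -32, -60, -64, -20, 96.
2nd diffs: -28, -4, 44, 116.
3rd diffs: 24, 48, 72.
4th diffs: 24, 24 (constant).
Newton forward-difference form: a_n = 2 + (-32)·C(n-1,1) + (-28)·C(n-1,2) + 24·C(n-1,3) + 24·C(n-1,4).
At n = 10: n-1 = 9, so a_{10} = 2 - 288 - 1008 + 2016 + 3024 = 3746.

3746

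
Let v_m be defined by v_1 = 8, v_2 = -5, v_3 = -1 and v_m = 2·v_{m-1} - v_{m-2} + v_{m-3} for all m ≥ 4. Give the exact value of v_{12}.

Step forward from the initial values:
v_4 = 11; v_5 = 18; v_6 = 24; v_7 = 41; v_8 = 76; v_9 = 135; v_{10} = 235; v_{11} = 411; v_{12} = 722.

722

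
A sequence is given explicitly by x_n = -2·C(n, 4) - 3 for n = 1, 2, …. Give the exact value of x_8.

C(8, 4) = 70, so x_8 = -143.

-143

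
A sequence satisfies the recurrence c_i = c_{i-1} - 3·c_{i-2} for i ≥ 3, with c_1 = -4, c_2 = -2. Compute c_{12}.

-134

Step forward from the initial values:
c_3 = 10; c_4 = 16; c_5 = -14; c_6 = -62; c_7 = -20; c_8 = 166; c_9 = 226; c_{10} = -272; c_{11} = -950; c_{12} = -134.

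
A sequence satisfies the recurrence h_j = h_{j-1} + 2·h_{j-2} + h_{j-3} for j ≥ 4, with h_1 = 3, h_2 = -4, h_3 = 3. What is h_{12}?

Applying the relation repeatedly:
h_4 = -2  h_5 = 0  h_6 = -1  h_7 = -3  h_8 = -5  h_9 = -12  h_{10} = -25  h_{11} = -54  h_{12} = -116.

-116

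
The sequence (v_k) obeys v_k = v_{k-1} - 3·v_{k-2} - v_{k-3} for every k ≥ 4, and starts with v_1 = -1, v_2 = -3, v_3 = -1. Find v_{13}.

v_4 = 9; v_5 = 15; v_6 = -11; v_7 = -65; v_8 = -47; v_9 = 159; v_{10} = 365; v_{11} = -65; v_{12} = -1319; v_{13} = -1489.

-1489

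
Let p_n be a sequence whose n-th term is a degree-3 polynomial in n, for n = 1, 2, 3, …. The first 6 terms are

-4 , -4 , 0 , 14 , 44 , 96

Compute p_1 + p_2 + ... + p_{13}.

1st diffs: 0, 4, 14, 30, 52.
2nd diffs: 4, 10, 16, 22.
3rd diffs: 6, 6, 6 (constant).
Newton forward-difference form: p_n = -4 + 4·C(n-1,2) + 6·C(n-1,3).
Continuing: …, 176, 290, 444, 644, …, p_{13} = 1580.
Summing n = 1..13 (13 terms) gives 5382.

5382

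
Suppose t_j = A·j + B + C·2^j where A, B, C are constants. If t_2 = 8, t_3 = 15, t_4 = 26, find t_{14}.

16424

At j = 2, 3, 4: 2A + B + 4C = 8; 3A + B + 8C = 15; 4A + B + 16C = 26.
Subtracting the first from the second: A + 4C = 7.
Subtracting the second from the third: A + 8C = 11.
Solving: C = 1, A = 3, then B = -2.
Therefore t_{14} = 42 + (-2) + 1·16384 = 16424.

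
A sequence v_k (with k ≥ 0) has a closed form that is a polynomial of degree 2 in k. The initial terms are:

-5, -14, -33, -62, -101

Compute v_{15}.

1st diffs: -9, -19, -29, -39.
2nd diffs: -10, -10, -10 (constant).
Newton forward-difference form: v_k = -5 + (-9)·C(k,1) + (-10)·C(k,2).
At k = 15: k = 15, so v_{15} = -5 - 135 - 1050 = -1190.

-1190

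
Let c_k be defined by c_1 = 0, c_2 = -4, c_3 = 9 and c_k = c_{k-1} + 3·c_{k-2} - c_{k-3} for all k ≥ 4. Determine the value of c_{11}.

Iterate the recurrence:
c_4 = -3, c_5 = 28, c_6 = 10, c_7 = 97, c_8 = 99, c_9 = 380, c_{10} = 580, c_{11} = 1621.

1621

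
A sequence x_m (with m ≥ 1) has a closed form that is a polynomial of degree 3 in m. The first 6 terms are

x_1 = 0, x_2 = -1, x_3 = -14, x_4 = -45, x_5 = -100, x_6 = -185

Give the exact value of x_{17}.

1st diffs: -1, -13, -31, -55, -85.
2nd diffs: -12, -18, -24, -30.
3rd diffs: -6, -6, -6 (constant).
Newton forward-difference form: x_m = (-1)·C(m-1,1) + (-12)·C(m-1,2) + (-6)·C(m-1,3).
At m = 17: m-1 = 16, so x_{17} = -16 - 1440 - 3360 = -4816.

-4816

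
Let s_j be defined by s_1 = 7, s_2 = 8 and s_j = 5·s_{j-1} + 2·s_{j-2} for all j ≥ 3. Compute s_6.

Applying the relation repeatedly:
s_3 = 54  s_4 = 286  s_5 = 1538  s_6 = 8262.

8262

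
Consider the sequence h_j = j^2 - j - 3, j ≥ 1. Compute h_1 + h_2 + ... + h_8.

Over j = 1..8: Σj = 36, Σj² = 204.
Total = (1)·204 + (-1)·36 + (-3)·8 = 144.

144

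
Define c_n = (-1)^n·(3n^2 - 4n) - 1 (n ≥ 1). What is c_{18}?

(-1)^18 = 1; 3n^2 - 4n at n=18 is 900; so c_{18} = 899.

899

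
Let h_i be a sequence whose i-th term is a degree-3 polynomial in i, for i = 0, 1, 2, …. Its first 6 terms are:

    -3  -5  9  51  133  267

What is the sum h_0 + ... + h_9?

1st diffs: -2, 14, 42, 82, 134.
2nd diffs: 16, 28, 40, 52.
3rd diffs: 12, 12, 12 (constant).
Newton forward-difference form: h_i = -3 + (-2)·C(i,1) + 16·C(i,2) + 12·C(i,3).
Continuing: 465, 739, 1101, 1563.
Summing i = 0..9 (10 terms) gives 4320.

4320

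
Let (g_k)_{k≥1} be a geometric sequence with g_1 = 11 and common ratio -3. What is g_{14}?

g_k = 11·(-3)^(k-1).
g_{14} = 11·(-3)^13 = -17537553.

-17537553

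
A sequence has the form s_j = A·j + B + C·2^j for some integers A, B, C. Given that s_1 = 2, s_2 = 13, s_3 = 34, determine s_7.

638

The three given values yield: A + B + 2C = 2; 2A + B + 4C = 13; 3A + B + 8C = 34.
Subtracting the first from the second: A + 2C = 11.
Subtracting the second from the third: A + 4C = 21.
Solving: C = 5, A = 1, then B = -9.
Hence s_7 = 1·7 + (-9) + 5·128 = 638.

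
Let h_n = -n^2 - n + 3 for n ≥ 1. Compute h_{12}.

h_{12} = -1·12^2 - 1·12 + 3 = -153.

-153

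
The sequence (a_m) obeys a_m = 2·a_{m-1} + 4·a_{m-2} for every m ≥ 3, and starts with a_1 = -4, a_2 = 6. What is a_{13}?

311296

Compute successive terms:
a_3 = -4  a_4 = 16  a_5 = 16  …  a_{10} = 9216  a_{11} = 29696  a_{12} = 96256  a_{13} = 311296.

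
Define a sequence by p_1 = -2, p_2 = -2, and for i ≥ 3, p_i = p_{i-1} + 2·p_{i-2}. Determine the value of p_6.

-42

p_3 = -6  p_4 = -10  p_5 = -22  p_6 = -42.
(Characteristic roots are 2 and -1.)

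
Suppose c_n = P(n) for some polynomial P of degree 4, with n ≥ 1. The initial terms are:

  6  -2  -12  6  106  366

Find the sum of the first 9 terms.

1st diffs: -8, -10, 18, 100, 260.
2nd diffs: -2, 28, 82, 160.
3rd diffs: 30, 54, 78.
4th diffs: 24, 24 (constant).
Newton forward-difference form: c_n = 6 + (-8)·C(n-1,1) + (-2)·C(n-1,2) + 30·C(n-1,3) + 24·C(n-1,4).
Continuing: 888, 1798, 3246.
Summing n = 1..9 (9 terms) gives 6402.

6402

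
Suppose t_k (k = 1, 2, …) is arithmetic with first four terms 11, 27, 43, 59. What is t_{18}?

Common difference d = 16.
t_k = 11 + (k - 1)·16.
t_{18} = 11 + 17·16 = 283.

283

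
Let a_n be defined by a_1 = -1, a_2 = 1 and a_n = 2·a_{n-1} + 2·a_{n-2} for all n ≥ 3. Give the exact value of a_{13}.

Applying the relation repeatedly:
a_3 = 0; a_4 = 2; a_5 = 4; …; a_{10} = 656; a_{11} = 1792; a_{12} = 4896; a_{13} = 13376.

13376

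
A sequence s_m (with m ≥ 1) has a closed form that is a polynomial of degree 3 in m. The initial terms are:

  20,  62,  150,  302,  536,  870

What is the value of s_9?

2652

1st diffs: 42, 88, 152, 234, 334.
2nd diffs: 46, 64, 82, 100.
3rd diffs: 18, 18, 18 (constant).
So s_m = 3m^3 + 5m^2 + 6m + 6.
Evaluating at m = 9 gives s_9 = 2652.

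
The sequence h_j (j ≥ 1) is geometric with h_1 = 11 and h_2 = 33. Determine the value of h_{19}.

4261625379

Common ratio r = 3.
h_j = 11·3^(j-1).
h_{19} = 11·3^18 = 4261625379.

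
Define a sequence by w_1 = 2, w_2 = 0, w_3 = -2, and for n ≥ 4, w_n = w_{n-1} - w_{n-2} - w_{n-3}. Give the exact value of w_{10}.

-24

w_4 = -4  w_5 = -2  w_6 = 4  w_7 = 10  w_8 = 8  w_9 = -6  w_{10} = -24.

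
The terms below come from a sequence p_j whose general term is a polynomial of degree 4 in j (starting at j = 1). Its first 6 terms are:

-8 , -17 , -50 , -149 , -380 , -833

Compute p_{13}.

-22820

1st diffs: -9, -33, -99, -231, -453.
2nd diffs: -24, -66, -132, -222.
3rd diffs: -42, -66, -90.
4th diffs: -24, -24 (constant).
Newton forward-difference form: p_j = -8 + (-9)·C(j-1,1) + (-24)·C(j-1,2) + (-42)·C(j-1,3) + (-24)·C(j-1,4).
At j = 13: j-1 = 12, so p_{13} = -8 - 108 - 1584 - 9240 - 11880 = -22820.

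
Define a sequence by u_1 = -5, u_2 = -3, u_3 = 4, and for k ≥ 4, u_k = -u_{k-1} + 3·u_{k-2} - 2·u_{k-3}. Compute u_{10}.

-1663

Compute successive terms:
u_4 = -3, u_5 = 21, u_6 = -38, u_7 = 107, u_8 = -263, u_9 = 660, u_{10} = -1663.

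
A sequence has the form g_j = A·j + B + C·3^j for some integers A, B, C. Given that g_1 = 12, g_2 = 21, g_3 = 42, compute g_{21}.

Write the equations: A + B + 3C = 12; 2A + B + 9C = 21; 3A + B + 27C = 42.
Subtracting the first from the second: A + 6C = 9.
Subtracting the second from the third: A + 18C = 21.
Solving: C = 1, A = 3, then B = 6.
Therefore g_{21} = 63 + 6 + 1·10460353203 = 10460353272.

10460353272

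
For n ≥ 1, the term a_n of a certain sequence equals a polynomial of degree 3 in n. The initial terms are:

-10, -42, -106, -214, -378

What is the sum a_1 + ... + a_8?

-3608

1st diffs: -32, -64, -108, -164.
2nd diffs: -32, -44, -56.
3rd diffs: -12, -12 (constant).
Newton forward-difference form: a_n = -10 + (-32)·C(n-1,1) + (-32)·C(n-1,2) + (-12)·C(n-1,3).
Continuing: -610, -922, -1326.
Summing n = 1..8 (8 terms) gives -3608.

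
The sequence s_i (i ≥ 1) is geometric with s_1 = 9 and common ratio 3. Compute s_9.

s_i = 9·3^(i-1).
s_9 = 9·3^8 = 59049.

59049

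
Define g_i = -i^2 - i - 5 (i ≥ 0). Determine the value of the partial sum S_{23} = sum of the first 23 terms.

-4163

Over i = 0..22: Σi = 253, Σi² = 3795.
Total = (-1)·3795 + (-1)·253 + (-5)·23 = -4163.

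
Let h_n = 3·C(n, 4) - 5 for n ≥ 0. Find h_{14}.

C(14, 4) = 1001, so h_{14} = 2998.

2998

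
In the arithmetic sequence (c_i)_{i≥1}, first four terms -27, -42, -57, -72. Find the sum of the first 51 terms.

-20502

Common difference d = -15.
c_i = -27 + (i - 1)·(-15).
c_{51} = -777; S = 51·(-27 + (-777))/2 = -20502.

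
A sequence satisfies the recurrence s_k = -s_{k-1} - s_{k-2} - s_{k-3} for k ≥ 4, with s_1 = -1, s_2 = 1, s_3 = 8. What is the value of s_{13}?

Applying the relation repeatedly:
s_4 = -8; s_5 = -1; s_6 = 1; s_7 = 8; s_8 = -8; s_9 = -1; s_{10} = 1; s_{11} = 8; s_{12} = -8; s_{13} = -1.

-1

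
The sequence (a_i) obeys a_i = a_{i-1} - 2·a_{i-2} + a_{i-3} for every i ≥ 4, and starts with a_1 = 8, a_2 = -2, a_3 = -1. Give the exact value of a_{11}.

Step forward from the initial values:
a_4 = 11; a_5 = 11; a_6 = -12; a_7 = -23; a_8 = 12; a_9 = 46; a_{10} = -1; a_{11} = -81.

-81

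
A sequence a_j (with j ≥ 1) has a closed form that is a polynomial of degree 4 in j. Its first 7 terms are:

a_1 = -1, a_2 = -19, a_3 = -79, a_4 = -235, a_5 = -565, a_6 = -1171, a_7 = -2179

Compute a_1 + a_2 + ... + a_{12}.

1st diffs: -18, -60, -156, -330, -606, -1008.
2nd diffs: -42, -96, -174, -276, -402.
3rd diffs: -54, -78, -102, -126.
4th diffs: -24, -24, -24 (constant).
So a_j = -j^4 + j^3 - 2j^2 - 4j + 5.
Continuing: …, -3739, -6025, -9235, -13591, …, a_{12} = -19339.
Summing j = 1..12 (12 terms) gives -56178.

-56178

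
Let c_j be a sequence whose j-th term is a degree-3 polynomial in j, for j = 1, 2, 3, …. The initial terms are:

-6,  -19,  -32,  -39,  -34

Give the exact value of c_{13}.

1158

1st diffs: -13, -13, -7, 5.
2nd diffs: 0, 6, 12.
3rd diffs: 6, 6 (constant).
So c_j = j^3 - 6j^2 - 2j + 1.
Evaluating at j = 13 gives c_{13} = 1158.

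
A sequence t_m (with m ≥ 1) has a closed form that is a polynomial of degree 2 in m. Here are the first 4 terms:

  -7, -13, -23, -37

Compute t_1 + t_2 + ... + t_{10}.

1st diffs: -6, -10, -14.
2nd diffs: -4, -4 (constant).
Newton forward-difference form: t_m = -7 + (-6)·C(m-1,1) + (-4)·C(m-1,2).
Continuing: …, -55, -77, -103, -133, …, t_{10} = -205.
Summing m = 1..10 (10 terms) gives -820.

-820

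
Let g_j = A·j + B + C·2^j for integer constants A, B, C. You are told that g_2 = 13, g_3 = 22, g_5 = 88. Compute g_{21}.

6291400

Write the equations: 2A + B + 4C = 13; 3A + B + 8C = 22; 5A + B + 32C = 88.
Subtracting the first from the second: A + 4C = 9.
Subtracting the second from the third: 2A + 24C = 66.
Solving: C = 3, A = -3, then B = 7.
Hence g_{21} = -3·21 + 7 + 3·2097152 = 6291400.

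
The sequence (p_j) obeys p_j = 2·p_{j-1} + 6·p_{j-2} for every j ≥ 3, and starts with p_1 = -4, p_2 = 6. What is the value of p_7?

-336

Iterate the recurrence:
p_3 = -12;  p_4 = 12;  p_5 = -48;  p_6 = -24;  p_7 = -336.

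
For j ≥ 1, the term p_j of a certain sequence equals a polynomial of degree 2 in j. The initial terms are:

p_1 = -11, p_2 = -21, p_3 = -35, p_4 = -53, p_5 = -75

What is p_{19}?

-803

1st diffs: -10, -14, -18, -22.
2nd diffs: -4, -4, -4 (constant).
Newton forward-difference form: p_j = -11 + (-10)·C(j-1,1) + (-4)·C(j-1,2).
At j = 19: j-1 = 18, so p_{19} = -11 - 180 - 612 = -803.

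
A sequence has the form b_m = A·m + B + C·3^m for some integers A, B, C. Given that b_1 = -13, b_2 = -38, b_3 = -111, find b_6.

-2922

Plug in m = 1, 2, 3: A + B + 3C = -13; 2A + B + 9C = -38; 3A + B + 27C = -111.
Subtracting the first from the second: A + 6C = -25.
Subtracting the second from the third: A + 18C = -73.
Solving: C = -4, A = -1, then B = 0.
Hence b_6 = -1·6 + 0 + (-4)·729 = -2922.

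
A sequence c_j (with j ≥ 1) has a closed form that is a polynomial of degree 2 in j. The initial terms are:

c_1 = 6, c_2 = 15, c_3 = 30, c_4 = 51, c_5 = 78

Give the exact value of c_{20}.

1st diffs: 9, 15, 21, 27.
2nd diffs: 6, 6, 6 (constant).
Newton forward-difference form: c_j = 6 + 9·C(j-1,1) + 6·C(j-1,2).
At j = 20: j-1 = 19, so c_{20} = 6 + 171 + 1026 = 1203.

1203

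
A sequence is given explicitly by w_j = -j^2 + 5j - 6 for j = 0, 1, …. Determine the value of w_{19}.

-272

w_{19} = -1·19^2 + 5·19 - 6 = -272.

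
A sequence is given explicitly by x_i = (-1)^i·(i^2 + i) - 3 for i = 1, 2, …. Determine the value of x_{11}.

-135

(-1)^11 = -1; i^2 + i at i=11 is 132; so x_{11} = -135.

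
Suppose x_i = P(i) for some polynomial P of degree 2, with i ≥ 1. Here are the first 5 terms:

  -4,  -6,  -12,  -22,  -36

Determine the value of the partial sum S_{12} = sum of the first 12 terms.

-1060

1st diffs: -2, -6, -10, -14.
2nd diffs: -4, -4, -4 (constant).
Newton forward-difference form: x_i = -4 + (-2)·C(i-1,1) + (-4)·C(i-1,2).
Continuing: …, -54, -76, -102, -132, …, x_{12} = -246.
Summing i = 1..12 (12 terms) gives -1060.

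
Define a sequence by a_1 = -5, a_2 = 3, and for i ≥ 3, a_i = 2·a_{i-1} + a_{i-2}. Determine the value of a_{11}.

2209

Compute successive terms:
a_3 = 1, a_4 = 5, a_5 = 11, a_6 = 27, a_7 = 65, a_8 = 157, a_9 = 379, a_{10} = 915, a_{11} = 2209.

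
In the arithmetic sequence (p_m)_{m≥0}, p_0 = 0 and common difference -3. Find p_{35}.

-105

p_m = 0 + (m - 0)·(-3).
p_{35} = 0 + 35·(-3) = -105.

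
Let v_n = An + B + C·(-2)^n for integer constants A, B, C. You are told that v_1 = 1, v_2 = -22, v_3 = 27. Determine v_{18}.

-1048566

Write the equations: A + B - 2C = 1; 2A + B + 4C = -22; 3A + B - 8C = 27.
Subtracting the first from the second: A + 6C = -23.
Subtracting the second from the third: A - 12C = 49.
Solving: C = -4, A = 1, then B = -8.
So v_n = 1·n + (-8) + (-4)·(-2)^n; at n=18 this is -1048566.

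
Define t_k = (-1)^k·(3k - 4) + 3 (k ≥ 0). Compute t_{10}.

29

(-1)^10 = 1; 3k - 4 at k=10 is 26; so t_{10} = 29.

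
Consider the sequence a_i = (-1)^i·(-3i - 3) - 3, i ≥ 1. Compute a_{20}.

(-1)^20 = 1; -3i - 3 at i=20 is -63; so a_{20} = -66.

-66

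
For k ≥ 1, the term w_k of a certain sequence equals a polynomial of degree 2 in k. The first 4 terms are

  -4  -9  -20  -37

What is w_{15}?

1st diffs: -5, -11, -17.
2nd diffs: -6, -6 (constant).
Newton forward-difference form: w_k = -4 + (-5)·C(k-1,1) + (-6)·C(k-1,2).
At k = 15: k-1 = 14, so w_{15} = -4 - 70 - 546 = -620.

-620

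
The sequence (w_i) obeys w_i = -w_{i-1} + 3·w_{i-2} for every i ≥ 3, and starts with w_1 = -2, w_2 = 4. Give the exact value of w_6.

Step forward from the initial values:
w_3 = -10;  w_4 = 22;  w_5 = -52;  w_6 = 118.

118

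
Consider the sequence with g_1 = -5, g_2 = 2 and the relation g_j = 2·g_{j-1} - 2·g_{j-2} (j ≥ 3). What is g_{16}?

-1536

g_3 = 14;  g_4 = 24;  g_5 = 20;  …;  g_{13} = 320;  g_{14} = -128;  g_{15} = -896;  g_{16} = -1536.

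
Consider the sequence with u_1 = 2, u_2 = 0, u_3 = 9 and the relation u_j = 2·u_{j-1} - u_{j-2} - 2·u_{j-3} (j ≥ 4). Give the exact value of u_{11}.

-19

Step forward from the initial values:
u_4 = 14;  u_5 = 19;  u_6 = 6;  u_7 = -35;  u_8 = -114;  u_9 = -205;  u_{10} = -226;  u_{11} = -19.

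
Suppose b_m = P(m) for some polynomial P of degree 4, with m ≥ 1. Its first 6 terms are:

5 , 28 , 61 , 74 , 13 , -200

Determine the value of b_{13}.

1st diffs: 23, 33, 13, -61, -213.
2nd diffs: 10, -20, -74, -152.
3rd diffs: -30, -54, -78.
4th diffs: -24, -24 (constant).
Newton forward-difference form: b_m = 5 + 23·C(m-1,1) + 10·C(m-1,2) + (-30)·C(m-1,3) + (-24)·C(m-1,4).
At m = 13: m-1 = 12, so b_{13} = 5 + 276 + 660 - 6600 - 11880 = -17539.

-17539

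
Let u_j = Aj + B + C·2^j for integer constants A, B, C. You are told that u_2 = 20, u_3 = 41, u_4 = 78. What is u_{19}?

Plug in j = 2, 3, 4: 2A + B + 4C = 20; 3A + B + 8C = 41; 4A + B + 16C = 78.
Subtracting the first from the second: A + 4C = 21.
Subtracting the second from the third: A + 8C = 37.
Solving: C = 4, A = 5, then B = -6.
So u_j = 5·j + (-6) + 4·2^j; at j=19 this is 2097241.

2097241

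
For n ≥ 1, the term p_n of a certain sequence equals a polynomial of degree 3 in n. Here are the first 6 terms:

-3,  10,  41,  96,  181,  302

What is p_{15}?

1st diffs: 13, 31, 55, 85, 121.
2nd diffs: 18, 24, 30, 36.
3rd diffs: 6, 6, 6 (constant).
So p_n = n^3 + 3n^2 - 3n - 4.
Evaluating at n = 15 gives p_{15} = 4001.

4001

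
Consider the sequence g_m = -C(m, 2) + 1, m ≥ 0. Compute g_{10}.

-44

C(10, 2) = 45, so g_{10} = -44.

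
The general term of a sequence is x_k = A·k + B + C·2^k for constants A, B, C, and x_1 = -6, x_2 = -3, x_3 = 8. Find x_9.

1994

The three given values yield: A + B + 2C = -6; 2A + B + 4C = -3; 3A + B + 8C = 8.
Subtracting the first from the second: A + 2C = 3.
Subtracting the second from the third: A + 4C = 11.
Solving: C = 4, A = -5, then B = -9.
Therefore x_9 = -45 + (-9) + 4·512 = 1994.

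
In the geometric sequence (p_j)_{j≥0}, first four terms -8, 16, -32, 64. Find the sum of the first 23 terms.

Common ratio r = -2.
p_j = (-8)·(-2)^(j-0).
S = (-8)·((-2)^23 - 1)/(-2 - 1) = (-8)·(-8388608 - 1)/(-3) = -22369624.

-22369624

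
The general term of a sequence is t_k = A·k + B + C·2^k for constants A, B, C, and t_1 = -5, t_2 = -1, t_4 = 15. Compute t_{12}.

Plug in k = 1, 2, 4: A + B + 2C = -5; 2A + B + 4C = -1; 4A + B + 16C = 15.
Subtracting the first from the second: A + 2C = 4.
Subtracting the second from the third: 2A + 12C = 16.
Solving: C = 1, A = 2, then B = -9.
Hence t_{12} = 2·12 + (-9) + 1·4096 = 4111.

4111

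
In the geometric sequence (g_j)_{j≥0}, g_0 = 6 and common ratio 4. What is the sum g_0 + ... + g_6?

32766

g_j = 6·4^(j-0).
S = 6·(4^7 - 1)/(4 - 1) = 6·(16384 - 1)/(3) = 32766.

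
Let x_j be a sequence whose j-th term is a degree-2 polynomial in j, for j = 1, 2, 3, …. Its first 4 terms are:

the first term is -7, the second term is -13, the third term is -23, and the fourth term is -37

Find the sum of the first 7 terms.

1st diffs: -6, -10, -14.
2nd diffs: -4, -4 (constant).
Newton forward-difference form: x_j = -7 + (-6)·C(j-1,1) + (-4)·C(j-1,2).
Continuing: -55, -77, -103.
Summing j = 1..7 (7 terms) gives -315.

-315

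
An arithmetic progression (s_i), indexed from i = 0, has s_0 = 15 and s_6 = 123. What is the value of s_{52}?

951

Common difference d = (123 - 15) / (6 - 0) = 18.
s_i = 15 + (i - 0)·18.
s_{52} = 15 + 52·18 = 951.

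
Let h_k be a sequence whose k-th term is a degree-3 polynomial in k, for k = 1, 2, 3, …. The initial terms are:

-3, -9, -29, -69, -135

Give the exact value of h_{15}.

1st diffs: -6, -20, -40, -66.
2nd diffs: -14, -20, -26.
3rd diffs: -6, -6 (constant).
Newton forward-difference form: h_k = -3 + (-6)·C(k-1,1) + (-14)·C(k-1,2) + (-6)·C(k-1,3).
At k = 15: k-1 = 14, so h_{15} = -3 - 84 - 1274 - 2184 = -3545.

-3545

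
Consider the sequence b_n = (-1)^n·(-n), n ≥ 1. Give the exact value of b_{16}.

(-1)^16 = 1; -n at n=16 is -16; so b_{16} = -16.

-16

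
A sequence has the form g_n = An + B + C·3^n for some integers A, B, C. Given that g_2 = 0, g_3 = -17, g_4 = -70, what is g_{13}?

At n = 2, 3, 4: 2A + B + 9C = 0; 3A + B + 27C = -17; 4A + B + 81C = -70.
Subtracting the first from the second: A + 18C = -17.
Subtracting the second from the third: A + 54C = -53.
Solving: C = -1, A = 1, then B = 7.
Therefore g_{13} = 13 + 7 + (-1)·1594323 = -1594303.

-1594303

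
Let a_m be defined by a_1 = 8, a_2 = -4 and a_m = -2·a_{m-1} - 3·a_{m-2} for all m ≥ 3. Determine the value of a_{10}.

a_3 = -16  a_4 = 44  a_5 = -40  a_6 = -52  a_7 = 224  a_8 = -292  a_9 = -88  a_{10} = 1052.

1052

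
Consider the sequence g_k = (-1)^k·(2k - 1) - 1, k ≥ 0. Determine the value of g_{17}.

(-1)^17 = -1; 2k - 1 at k=17 is 33; so g_{17} = -34.

-34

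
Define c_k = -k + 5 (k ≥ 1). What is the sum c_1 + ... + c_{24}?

Over k = 1..24: Σk = 300.
Total = (-1)·300 + (5)·24 = -180.

-180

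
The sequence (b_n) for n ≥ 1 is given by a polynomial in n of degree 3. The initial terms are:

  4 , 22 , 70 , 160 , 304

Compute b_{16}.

8884

1st diffs: 18, 48, 90, 144.
2nd diffs: 30, 42, 54.
3rd diffs: 12, 12 (constant).
Newton forward-difference form: b_n = 4 + 18·C(n-1,1) + 30·C(n-1,2) + 12·C(n-1,3).
At n = 16: n-1 = 15, so b_{16} = 4 + 270 + 3150 + 5460 = 8884.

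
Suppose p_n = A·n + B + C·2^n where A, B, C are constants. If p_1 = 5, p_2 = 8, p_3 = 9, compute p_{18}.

The three given values yield: A + B + 2C = 5; 2A + B + 4C = 8; 3A + B + 8C = 9.
Subtracting the first from the second: A + 2C = 3.
Subtracting the second from the third: A + 4C = 1.
Solving: C = -1, A = 5, then B = 2.
Therefore p_{18} = 90 + 2 + (-1)·262144 = -262052.

-262052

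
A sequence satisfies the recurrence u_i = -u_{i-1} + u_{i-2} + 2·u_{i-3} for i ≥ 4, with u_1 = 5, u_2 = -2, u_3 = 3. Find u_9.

3

Applying the relation repeatedly:
u_4 = 5;  u_5 = -6;  u_6 = 17;  u_7 = -13;  u_8 = 18;  u_9 = 3.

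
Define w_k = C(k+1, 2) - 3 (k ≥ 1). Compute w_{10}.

52

C(11, 2) = 55, so w_{10} = 52.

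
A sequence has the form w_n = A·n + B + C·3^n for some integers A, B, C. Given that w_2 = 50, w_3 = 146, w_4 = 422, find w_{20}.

Write the equations: 2A + B + 9C = 50; 3A + B + 27C = 146; 4A + B + 81C = 422.
Subtracting the first from the second: A + 18C = 96.
Subtracting the second from the third: A + 54C = 276.
Solving: C = 5, A = 6, then B = -7.
Therefore w_{20} = 120 + (-7) + 5·3486784401 = 17433922118.

17433922118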